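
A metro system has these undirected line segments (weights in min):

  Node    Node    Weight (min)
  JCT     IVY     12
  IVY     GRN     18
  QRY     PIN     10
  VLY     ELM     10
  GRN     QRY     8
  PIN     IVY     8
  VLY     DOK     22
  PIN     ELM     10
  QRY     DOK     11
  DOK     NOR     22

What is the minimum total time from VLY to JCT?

Candidate routes:
VLY–ELM–PIN–QRY–GRN–IVY–JCT: 10+10+10+8+18+12 = 68
VLY–DOK–QRY–PIN–IVY–JCT: 22+11+10+8+12 = 63
VLY–ELM–PIN–IVY–JCT: 10+10+8+12 = 40
VLY–DOK–QRY–GRN–IVY–JCT: 22+11+8+18+12 = 71
The minimum is 40 min via VLY–ELM–PIN–IVY–JCT.

40 min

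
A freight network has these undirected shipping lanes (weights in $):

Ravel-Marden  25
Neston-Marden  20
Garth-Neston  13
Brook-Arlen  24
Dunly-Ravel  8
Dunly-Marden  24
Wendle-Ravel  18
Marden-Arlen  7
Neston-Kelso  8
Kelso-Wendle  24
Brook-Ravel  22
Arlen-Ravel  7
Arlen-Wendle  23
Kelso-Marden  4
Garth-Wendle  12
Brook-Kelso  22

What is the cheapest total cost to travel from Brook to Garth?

Enumerating some paths:
Brook - Ravel - Wendle - Garth: 22+18+12 = 52
Brook - Arlen - Marden - Kelso - Neston - Garth: 24+7+4+8+13 = 56
Brook - Kelso - Neston - Garth: 22+8+13 = 43
The minimum is $43 via Brook - Kelso - Neston - Garth.

$43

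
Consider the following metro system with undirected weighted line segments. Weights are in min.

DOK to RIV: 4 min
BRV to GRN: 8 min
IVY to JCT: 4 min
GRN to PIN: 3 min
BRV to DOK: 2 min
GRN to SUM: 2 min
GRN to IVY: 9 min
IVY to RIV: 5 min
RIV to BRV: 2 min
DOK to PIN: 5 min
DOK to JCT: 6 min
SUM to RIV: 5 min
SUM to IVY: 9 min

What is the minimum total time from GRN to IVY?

Settle nodes by increasing distance from GRN:
GRN: 0
SUM: 2  (via GRN)
PIN: 3  (via GRN)
RIV: 7  (via SUM)
BRV: 8  (via GRN)
DOK: 8  (via PIN)
IVY: 9  (via GRN)
Shortest route: GRN → IVY = 9 min.

9 min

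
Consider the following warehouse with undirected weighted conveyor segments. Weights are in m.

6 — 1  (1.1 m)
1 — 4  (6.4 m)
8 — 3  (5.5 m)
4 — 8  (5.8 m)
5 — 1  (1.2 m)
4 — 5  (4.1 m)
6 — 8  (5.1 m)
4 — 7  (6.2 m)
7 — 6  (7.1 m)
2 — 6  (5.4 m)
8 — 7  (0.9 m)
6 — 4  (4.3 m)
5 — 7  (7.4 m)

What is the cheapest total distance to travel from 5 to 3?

12.9 m

Candidate routes:
5 - 1 - 6 - 8 - 3: 1.2+1.1+5.1+5.5 = 12.9
5 - 7 - 8 - 3: 7.4+0.9+5.5 = 13.8
The minimum is 12.9 m via 5 - 1 - 6 - 8 - 3.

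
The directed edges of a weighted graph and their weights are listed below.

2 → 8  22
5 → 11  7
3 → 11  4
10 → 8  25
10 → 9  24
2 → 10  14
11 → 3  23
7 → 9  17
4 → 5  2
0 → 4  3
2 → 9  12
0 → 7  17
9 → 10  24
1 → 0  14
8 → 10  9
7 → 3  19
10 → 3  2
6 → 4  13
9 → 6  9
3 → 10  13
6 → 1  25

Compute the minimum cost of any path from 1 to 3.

49

Running Dijkstra from 1:
1: 0
0: 14  (via 1)
4: 17  (via 0)
5: 19  (via 4)
11: 26  (via 5)
7: 31  (via 0)
9: 48  (via 7)
3: 49  (via 11)
Shortest route: 1–0–4–5–11–3 = 49.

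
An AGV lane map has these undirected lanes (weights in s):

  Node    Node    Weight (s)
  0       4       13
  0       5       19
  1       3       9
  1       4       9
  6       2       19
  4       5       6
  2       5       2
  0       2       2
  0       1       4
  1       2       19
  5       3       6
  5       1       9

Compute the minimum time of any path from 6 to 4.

27 s

Compare a few routes:
6 → 2 → 0 → 4: 19+2+13 = 34
6 → 2 → 5 → 4: 19+2+6 = 27
6 → 2 → 0 → 1 → 4: 19+2+4+9 = 34
Cheapest is 6 → 2 → 5 → 4 at 27 s.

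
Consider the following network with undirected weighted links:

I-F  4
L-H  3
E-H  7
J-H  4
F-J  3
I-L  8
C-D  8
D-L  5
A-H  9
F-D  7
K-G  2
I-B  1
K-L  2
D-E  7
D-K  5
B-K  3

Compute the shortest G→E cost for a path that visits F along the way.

Shortest G→F: G → K → B → I → F = 10
Best F to E: F → D → E costing 14
Total via F: 10 + 14 = 24.

24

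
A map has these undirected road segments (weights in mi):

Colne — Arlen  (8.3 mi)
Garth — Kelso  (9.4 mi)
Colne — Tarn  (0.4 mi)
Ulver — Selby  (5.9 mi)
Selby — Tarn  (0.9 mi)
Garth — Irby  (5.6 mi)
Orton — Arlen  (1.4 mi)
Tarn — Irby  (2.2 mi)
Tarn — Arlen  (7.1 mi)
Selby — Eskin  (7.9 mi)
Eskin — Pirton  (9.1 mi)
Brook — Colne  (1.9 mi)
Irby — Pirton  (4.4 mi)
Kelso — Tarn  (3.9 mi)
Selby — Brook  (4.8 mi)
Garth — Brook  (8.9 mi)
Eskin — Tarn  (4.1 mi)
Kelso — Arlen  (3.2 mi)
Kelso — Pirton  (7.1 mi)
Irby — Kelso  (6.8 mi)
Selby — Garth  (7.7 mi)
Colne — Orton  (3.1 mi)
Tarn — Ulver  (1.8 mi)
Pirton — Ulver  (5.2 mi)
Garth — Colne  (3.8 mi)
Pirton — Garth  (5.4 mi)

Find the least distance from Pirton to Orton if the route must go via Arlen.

Best Pirton to Arlen: Pirton–Kelso–Arlen costing 10.3
Shortest Arlen→Orton: Arlen–Orton = 1.4
Total via Arlen: 10.3 + 1.4 = 11.7 mi.

11.7 mi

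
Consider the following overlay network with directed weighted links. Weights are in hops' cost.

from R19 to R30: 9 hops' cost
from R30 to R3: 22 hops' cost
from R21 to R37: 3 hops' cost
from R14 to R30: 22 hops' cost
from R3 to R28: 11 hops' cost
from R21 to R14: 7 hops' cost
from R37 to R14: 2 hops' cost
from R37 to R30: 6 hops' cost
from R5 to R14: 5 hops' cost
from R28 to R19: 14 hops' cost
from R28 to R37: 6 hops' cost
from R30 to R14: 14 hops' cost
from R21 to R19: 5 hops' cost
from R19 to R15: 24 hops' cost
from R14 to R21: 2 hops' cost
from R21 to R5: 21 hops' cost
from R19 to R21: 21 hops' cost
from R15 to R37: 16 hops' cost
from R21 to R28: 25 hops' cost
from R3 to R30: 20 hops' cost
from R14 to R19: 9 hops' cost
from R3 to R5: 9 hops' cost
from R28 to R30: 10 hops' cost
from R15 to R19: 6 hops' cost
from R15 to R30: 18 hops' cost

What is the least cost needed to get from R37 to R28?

Shortest distances from R37:
R37: 0
R14: 2  (via R37)
R21: 4  (via R14)
R30: 6  (via R37)
R19: 9  (via R21)
R5: 25  (via R21)
R3: 28  (via R30)
R28: 29  (via R21)
Shortest route: R37–R14–R21–R28 = 29 hops' cost.

29 hops' cost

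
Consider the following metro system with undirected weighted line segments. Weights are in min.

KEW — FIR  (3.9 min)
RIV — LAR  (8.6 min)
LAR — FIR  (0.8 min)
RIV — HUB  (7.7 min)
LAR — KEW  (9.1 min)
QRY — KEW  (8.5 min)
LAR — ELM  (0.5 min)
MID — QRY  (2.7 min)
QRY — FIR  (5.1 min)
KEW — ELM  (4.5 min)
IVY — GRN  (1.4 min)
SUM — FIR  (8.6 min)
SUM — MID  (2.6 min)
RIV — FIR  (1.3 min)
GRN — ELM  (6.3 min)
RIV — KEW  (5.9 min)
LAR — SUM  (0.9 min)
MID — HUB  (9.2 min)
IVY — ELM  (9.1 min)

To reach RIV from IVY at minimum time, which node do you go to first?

GRN

Candidate routes:
IVY - GRN - ELM - LAR - FIR - RIV: 1.4+6.3+0.5+0.8+1.3 = 10.3
IVY - GRN - ELM - LAR - RIV: 1.4+6.3+0.5+8.6 = 16.8
IVY - ELM - LAR - FIR - RIV: 9.1+0.5+0.8+1.3 = 11.7
The minimum is 10.3 min via IVY - GRN - ELM - LAR - FIR - RIV.
So from IVY the first move is to GRN.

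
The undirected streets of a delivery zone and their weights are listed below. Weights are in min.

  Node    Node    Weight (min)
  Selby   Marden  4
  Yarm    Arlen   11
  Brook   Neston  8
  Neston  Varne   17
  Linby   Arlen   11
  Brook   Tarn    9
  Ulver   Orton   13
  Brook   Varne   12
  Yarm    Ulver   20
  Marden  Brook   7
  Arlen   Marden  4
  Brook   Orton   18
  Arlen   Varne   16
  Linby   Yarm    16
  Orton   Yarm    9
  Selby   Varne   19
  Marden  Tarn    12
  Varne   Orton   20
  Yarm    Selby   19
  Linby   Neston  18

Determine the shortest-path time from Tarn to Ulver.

Settle nodes by increasing distance from Tarn:
Tarn: 0
Brook: 9  (via Tarn)
Marden: 12  (via Tarn)
Selby: 16  (via Marden)
Arlen: 16  (via Marden)
Neston: 17  (via Brook)
Varne: 21  (via Brook)
Orton: 27  (via Brook)
Linby: 27  (via Arlen)
Yarm: 27  (via Arlen)
Ulver: 40  (via Orton)
Shortest route: Tarn → Brook → Orton → Ulver = 40 min.

40 min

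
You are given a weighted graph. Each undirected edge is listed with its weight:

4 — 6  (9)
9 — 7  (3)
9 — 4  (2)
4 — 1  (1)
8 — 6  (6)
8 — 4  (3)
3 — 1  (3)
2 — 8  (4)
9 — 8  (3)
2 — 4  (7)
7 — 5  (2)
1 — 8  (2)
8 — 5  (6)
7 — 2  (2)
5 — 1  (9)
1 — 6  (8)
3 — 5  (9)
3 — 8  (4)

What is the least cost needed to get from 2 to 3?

Candidate routes:
2 - 8 - 1 - 3: 4+2+3 = 9
2 - 8 - 3: 4+4 = 8
The minimum is 8 via 2 - 8 - 3.

8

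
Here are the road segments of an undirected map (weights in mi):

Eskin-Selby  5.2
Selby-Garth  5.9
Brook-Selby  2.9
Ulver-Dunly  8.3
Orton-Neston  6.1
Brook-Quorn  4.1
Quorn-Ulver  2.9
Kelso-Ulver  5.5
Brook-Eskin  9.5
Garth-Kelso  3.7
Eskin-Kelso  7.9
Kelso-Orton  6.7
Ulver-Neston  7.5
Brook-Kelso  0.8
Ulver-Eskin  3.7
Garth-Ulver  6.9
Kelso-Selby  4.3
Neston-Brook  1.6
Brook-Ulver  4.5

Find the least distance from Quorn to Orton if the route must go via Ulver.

14.9 mi

Shortest Quorn→Ulver: Quorn → Ulver = 2.9
Best Ulver to Orton: Ulver → Brook → Kelso → Orton costing 12
Total via Ulver: 2.9 + 12 = 14.9 mi.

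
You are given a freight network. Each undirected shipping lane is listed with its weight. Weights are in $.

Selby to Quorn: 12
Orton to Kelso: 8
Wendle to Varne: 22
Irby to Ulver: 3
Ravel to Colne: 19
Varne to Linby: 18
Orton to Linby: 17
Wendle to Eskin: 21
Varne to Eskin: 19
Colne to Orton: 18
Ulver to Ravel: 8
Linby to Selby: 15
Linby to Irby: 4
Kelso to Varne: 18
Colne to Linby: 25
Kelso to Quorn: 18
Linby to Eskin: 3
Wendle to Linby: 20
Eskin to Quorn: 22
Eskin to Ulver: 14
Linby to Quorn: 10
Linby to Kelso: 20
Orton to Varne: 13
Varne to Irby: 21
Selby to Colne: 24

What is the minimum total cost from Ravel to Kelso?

$35

Enumerating some paths:
Ravel → Ulver → Irby → Linby → Quorn → Kelso: 8+3+4+10+18 = 43
Ravel → Ulver → Irby → Linby → Orton → Kelso: 8+3+4+17+8 = 40
Ravel → Ulver → Irby → Linby → Kelso: 8+3+4+20 = 35
The minimum is $35 via Ravel → Ulver → Irby → Linby → Kelso.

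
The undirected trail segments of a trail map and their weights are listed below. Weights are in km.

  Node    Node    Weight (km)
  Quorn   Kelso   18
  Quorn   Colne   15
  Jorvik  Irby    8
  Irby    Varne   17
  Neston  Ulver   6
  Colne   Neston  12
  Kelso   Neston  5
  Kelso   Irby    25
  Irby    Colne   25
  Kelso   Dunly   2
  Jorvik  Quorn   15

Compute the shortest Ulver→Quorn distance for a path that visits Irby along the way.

Best Ulver to Irby: Ulver → Neston → Kelso → Irby costing 36
Shortest Irby→Quorn: Irby → Jorvik → Quorn = 23
Total via Irby: 36 + 23 = 59 km.

59 km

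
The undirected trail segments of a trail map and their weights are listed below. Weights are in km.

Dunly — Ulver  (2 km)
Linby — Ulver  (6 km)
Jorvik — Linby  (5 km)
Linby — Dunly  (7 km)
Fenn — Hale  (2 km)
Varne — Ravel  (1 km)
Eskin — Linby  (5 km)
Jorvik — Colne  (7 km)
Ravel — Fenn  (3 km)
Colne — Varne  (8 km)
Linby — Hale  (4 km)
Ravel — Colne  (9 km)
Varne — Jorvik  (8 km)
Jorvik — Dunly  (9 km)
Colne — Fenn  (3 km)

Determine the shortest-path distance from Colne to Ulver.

15 km

Compare a few routes:
Colne - Jorvik - Linby - Ulver: 7+5+6 = 18
Colne - Jorvik - Dunly - Ulver: 7+9+2 = 18
Colne - Fenn - Hale - Linby - Dunly - Ulver: 3+2+4+7+2 = 18
Colne - Fenn - Hale - Linby - Ulver: 3+2+4+6 = 15
The minimum is 15 km via Colne - Fenn - Hale - Linby - Ulver.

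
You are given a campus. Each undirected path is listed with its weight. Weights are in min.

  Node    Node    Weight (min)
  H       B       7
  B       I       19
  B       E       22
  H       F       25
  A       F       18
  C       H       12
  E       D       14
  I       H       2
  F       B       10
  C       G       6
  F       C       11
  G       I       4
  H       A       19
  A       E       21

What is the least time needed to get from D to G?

49 min

Settle nodes by increasing distance from D:
D: 0
E: 14  (via D)
A: 35  (via E)
B: 36  (via E)
H: 43  (via B)
I: 45  (via H)
F: 46  (via B)
G: 49  (via I)
Shortest route: D → E → B → H → I → G = 49 min.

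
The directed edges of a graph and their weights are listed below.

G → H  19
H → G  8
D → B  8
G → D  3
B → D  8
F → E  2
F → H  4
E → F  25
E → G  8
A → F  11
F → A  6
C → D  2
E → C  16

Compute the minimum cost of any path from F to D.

13

Running Dijkstra from F:
F: 0
E: 2  (via F)
H: 4  (via F)
A: 6  (via F)
G: 10  (via E)
D: 13  (via G)
Shortest route: F–E–G–D = 13.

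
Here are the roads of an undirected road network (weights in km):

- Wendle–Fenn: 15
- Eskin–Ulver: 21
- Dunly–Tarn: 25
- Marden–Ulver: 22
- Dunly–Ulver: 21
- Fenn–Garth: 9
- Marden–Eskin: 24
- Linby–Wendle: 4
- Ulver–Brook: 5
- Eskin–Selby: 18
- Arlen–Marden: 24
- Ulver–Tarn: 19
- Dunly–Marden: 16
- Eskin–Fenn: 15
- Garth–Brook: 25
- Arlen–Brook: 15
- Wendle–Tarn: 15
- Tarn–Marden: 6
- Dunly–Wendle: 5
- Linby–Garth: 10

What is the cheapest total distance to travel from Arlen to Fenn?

Settle nodes by increasing distance from Arlen:
Arlen: 0
Brook: 15  (via Arlen)
Ulver: 20  (via Brook)
Marden: 24  (via Arlen)
Tarn: 30  (via Marden)
Dunly: 40  (via Marden)
Garth: 40  (via Brook)
Eskin: 41  (via Ulver)
Wendle: 45  (via Tarn)
Fenn: 49  (via Garth)
Shortest route: Arlen–Brook–Garth–Fenn = 49 km.

49 km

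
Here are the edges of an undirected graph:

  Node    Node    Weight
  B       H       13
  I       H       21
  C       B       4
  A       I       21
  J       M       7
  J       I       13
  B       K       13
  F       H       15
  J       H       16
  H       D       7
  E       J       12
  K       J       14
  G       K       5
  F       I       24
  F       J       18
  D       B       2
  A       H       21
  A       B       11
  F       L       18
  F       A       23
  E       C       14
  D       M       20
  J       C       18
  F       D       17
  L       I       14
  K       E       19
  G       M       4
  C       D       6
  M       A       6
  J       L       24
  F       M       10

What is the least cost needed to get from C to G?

Settle nodes by increasing distance from C:
C: 0
B: 4  (via C)
D: 6  (via C)
H: 13  (via D)
E: 14  (via C)
A: 15  (via B)
K: 17  (via B)
J: 18  (via C)
M: 21  (via A)
G: 22  (via K)
Shortest route: C–B–K–G = 22.

22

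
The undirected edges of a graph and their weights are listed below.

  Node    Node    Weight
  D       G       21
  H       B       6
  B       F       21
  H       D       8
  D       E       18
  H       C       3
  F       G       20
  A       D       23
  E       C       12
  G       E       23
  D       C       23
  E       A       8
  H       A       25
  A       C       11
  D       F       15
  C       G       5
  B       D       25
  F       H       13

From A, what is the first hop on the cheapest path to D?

C

Enumerating some paths:
A - D: 23 = 23
A - E - C - H - D: 8+12+3+8 = 31
A - E - D: 8+18 = 26
A - C - H - D: 11+3+8 = 22
Cheapest is A - C - H - D at 22.
So from A the first move is to C.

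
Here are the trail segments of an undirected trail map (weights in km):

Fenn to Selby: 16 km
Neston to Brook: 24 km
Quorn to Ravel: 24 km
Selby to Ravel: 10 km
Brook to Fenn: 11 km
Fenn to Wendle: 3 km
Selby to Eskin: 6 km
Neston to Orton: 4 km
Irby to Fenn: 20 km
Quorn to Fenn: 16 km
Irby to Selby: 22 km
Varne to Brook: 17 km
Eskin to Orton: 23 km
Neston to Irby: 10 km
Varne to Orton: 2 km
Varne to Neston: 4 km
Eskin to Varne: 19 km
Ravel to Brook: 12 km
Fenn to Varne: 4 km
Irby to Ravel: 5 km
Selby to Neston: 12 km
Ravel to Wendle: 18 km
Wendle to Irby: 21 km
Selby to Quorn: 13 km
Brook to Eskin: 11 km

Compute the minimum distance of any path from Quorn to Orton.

22 km

Enumerating some paths:
Quorn → Fenn → Varne → Neston → Orton: 16+4+4+4 = 28
Quorn → Selby → Neston → Varne → Orton: 13+12+4+2 = 31
Quorn → Selby → Neston → Orton: 13+12+4 = 29
Quorn → Fenn → Varne → Orton: 16+4+2 = 22
The minimum is 22 km via Quorn → Fenn → Varne → Orton.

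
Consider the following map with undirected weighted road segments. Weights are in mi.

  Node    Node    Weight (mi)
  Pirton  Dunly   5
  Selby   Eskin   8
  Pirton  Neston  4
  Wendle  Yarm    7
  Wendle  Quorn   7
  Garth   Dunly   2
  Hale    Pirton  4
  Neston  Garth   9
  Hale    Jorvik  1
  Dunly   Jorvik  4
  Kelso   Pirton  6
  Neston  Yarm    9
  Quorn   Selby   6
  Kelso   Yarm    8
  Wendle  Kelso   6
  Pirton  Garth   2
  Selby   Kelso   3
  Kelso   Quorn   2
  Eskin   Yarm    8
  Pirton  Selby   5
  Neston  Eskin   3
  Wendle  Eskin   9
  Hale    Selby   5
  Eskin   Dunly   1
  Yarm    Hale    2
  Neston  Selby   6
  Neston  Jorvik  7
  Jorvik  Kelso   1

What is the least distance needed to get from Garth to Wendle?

Compare a few routes:
Garth–Dunly–Jorvik–Kelso–Wendle: 2+4+1+6 = 13
Garth–Dunly–Eskin–Wendle: 2+1+9 = 12
The minimum is 12 mi via Garth–Dunly–Eskin–Wendle.

12 mi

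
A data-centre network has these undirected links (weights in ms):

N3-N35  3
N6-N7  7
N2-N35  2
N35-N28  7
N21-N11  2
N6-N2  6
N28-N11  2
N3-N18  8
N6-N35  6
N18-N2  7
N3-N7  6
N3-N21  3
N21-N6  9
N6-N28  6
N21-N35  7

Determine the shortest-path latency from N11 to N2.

Running Dijkstra from N11:
N11: 0
N21: 2  (via N11)
N28: 2  (via N11)
N3: 5  (via N21)
N35: 8  (via N3)
N6: 8  (via N28)
N2: 10  (via N35)
Shortest route: N11–N21–N3–N35–N2 = 10 ms.

10 ms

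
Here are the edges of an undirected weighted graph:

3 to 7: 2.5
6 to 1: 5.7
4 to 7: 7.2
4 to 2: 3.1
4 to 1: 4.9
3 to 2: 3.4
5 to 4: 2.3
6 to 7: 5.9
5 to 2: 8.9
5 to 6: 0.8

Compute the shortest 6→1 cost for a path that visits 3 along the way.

Best 6 to 3: 6 → 7 → 3 costing 8.4
Shortest 3→1: 3 → 2 → 4 → 1 = 11.4
Total via 3: 8.4 + 11.4 = 19.8.

19.8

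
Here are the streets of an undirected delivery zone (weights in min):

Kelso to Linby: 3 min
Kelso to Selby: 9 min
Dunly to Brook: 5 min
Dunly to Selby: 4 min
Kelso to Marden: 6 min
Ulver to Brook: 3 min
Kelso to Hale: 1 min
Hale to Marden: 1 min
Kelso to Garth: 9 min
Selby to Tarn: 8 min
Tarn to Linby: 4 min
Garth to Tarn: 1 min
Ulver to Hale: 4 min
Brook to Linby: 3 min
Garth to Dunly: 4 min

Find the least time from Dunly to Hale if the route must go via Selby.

14 min

Best Dunly to Selby: Dunly–Selby costing 4
Best Selby to Hale: Selby–Kelso–Hale costing 10
Total via Selby: 4 + 10 = 14 min.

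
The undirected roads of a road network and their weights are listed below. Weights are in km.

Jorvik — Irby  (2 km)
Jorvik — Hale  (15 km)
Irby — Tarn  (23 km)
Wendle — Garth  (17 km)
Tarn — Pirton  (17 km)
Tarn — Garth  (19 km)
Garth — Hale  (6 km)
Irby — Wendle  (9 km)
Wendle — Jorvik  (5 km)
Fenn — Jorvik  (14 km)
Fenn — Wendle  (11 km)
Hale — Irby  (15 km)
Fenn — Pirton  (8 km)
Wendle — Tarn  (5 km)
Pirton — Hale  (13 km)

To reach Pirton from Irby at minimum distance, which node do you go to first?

Enumerating some paths:
Irby - Jorvik - Wendle - Fenn - Pirton: 2+5+11+8 = 26
Irby - Jorvik - Fenn - Pirton: 2+14+8 = 24
Irby - Wendle - Fenn - Pirton: 9+11+8 = 28
Irby - Hale - Pirton: 15+13 = 28
Cheapest is Irby - Jorvik - Fenn - Pirton at 24 km.
So from Irby the first move is to Jorvik.

Jorvik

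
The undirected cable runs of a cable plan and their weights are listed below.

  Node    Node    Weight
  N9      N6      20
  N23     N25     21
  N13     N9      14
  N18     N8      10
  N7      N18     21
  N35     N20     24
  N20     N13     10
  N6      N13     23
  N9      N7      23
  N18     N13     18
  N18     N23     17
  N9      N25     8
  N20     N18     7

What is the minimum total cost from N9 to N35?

48

Enumerating some paths:
N9 - N7 - N18 - N20 - N35: 23+21+7+24 = 75
N9 - N13 - N18 - N20 - N35: 14+18+7+24 = 63
N9 - N13 - N20 - N35: 14+10+24 = 48
Cheapest is N9 - N13 - N20 - N35 at 48.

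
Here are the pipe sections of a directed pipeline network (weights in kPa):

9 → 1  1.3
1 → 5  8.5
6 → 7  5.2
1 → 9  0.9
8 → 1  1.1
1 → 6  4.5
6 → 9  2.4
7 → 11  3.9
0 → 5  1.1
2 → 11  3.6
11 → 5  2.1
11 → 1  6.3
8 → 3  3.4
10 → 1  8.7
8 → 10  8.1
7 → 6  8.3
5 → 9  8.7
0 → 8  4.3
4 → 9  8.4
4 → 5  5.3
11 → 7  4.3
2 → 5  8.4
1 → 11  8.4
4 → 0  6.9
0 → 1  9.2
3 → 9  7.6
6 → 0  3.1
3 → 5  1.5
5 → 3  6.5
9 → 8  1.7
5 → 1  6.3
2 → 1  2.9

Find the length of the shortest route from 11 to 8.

Compare a few routes:
11 - 1 - 6 - 9 - 8: 6.3+4.5+2.4+1.7 = 14.9
11 - 1 - 9 - 8: 6.3+0.9+1.7 = 8.9
11 - 5 - 9 - 8: 2.1+8.7+1.7 = 12.5
11 - 5 - 1 - 9 - 8: 2.1+6.3+0.9+1.7 = 11
The minimum is 8.9 kPa via 11 - 1 - 9 - 8.

8.9 kPa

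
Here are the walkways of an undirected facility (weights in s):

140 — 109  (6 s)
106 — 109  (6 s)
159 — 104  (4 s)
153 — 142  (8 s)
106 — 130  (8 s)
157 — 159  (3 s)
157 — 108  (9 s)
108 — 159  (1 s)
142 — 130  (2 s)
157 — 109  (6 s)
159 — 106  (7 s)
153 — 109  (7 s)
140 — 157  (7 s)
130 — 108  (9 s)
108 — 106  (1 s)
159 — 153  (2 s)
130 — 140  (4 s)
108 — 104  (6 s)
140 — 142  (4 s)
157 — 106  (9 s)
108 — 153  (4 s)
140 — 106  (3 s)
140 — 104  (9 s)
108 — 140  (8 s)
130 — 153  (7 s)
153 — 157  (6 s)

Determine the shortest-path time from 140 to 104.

Candidate routes:
140–106–108–104: 3+1+6 = 10
140–108–159–104: 8+1+4 = 13
140–104: 9 = 9
Cheapest is 140–104 at 9 s.

9 s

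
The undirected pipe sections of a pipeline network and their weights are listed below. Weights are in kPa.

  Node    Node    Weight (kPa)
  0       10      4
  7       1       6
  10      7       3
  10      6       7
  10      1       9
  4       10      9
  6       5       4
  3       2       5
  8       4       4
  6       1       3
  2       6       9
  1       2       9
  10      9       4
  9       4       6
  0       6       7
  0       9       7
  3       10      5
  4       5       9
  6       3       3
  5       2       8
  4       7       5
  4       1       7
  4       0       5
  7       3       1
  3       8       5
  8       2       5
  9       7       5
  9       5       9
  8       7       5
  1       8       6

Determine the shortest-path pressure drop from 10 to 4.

8 kPa

Enumerating some paths:
10 - 0 - 4: 4+5 = 9
10 - 7 - 4: 3+5 = 8
10 - 4: 9 = 9
Cheapest is 10 - 7 - 4 at 8 kPa.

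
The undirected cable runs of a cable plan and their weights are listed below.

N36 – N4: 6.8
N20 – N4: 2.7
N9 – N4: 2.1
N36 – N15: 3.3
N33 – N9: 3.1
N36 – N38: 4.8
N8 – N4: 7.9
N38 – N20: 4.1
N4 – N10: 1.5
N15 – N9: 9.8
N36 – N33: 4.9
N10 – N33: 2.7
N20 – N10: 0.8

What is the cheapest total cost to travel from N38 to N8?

Shortest distances from N38:
N38: 0
N20: 4.1  (via N38)
N36: 4.8  (via N38)
N10: 4.9  (via N20)
N4: 6.4  (via N10)
N33: 7.6  (via N10)
N15: 8.1  (via N36)
N9: 8.5  (via N4)
N8: 14.3  (via N4)
Shortest route: N38–N20–N10–N4–N8 = 14.3.

14.3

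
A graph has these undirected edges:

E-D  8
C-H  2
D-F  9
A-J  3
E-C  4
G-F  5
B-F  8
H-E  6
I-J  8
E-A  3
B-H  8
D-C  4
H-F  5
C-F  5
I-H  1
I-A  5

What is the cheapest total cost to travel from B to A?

14

Running Dijkstra from B:
B: 0
F: 8  (via B)
H: 8  (via B)
I: 9  (via H)
C: 10  (via H)
G: 13  (via F)
A: 14  (via I)
Shortest route: B → H → I → A = 14.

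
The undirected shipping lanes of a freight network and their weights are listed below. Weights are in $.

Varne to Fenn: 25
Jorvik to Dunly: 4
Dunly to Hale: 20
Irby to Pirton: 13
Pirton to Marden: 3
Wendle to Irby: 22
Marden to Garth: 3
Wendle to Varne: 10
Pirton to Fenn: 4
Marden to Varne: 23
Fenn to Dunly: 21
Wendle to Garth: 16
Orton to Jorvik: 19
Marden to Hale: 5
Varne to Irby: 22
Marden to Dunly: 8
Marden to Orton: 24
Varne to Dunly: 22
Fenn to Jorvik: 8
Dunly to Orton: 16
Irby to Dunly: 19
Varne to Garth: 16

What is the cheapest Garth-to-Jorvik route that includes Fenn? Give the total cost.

$18

Shortest Garth→Fenn: Garth–Marden–Pirton–Fenn = 10
Shortest Fenn→Jorvik: Fenn–Jorvik = 8
Total via Fenn: 10 + 8 = $18.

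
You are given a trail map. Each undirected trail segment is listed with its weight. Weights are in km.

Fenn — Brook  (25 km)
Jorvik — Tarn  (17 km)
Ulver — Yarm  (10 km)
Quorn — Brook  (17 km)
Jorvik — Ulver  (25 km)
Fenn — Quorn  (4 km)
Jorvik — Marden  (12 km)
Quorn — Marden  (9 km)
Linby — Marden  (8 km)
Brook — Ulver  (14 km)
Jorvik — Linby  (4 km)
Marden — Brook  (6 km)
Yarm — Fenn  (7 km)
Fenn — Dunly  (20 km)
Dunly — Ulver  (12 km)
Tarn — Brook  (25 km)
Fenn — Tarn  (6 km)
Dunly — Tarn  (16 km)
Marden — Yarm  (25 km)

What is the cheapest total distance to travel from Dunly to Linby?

Shortest distances from Dunly:
Dunly: 0
Ulver: 12  (via Dunly)
Tarn: 16  (via Dunly)
Fenn: 20  (via Dunly)
Yarm: 22  (via Ulver)
Quorn: 24  (via Fenn)
Brook: 26  (via Ulver)
Marden: 32  (via Brook)
Jorvik: 33  (via Tarn)
Linby: 37  (via Jorvik)
Shortest route: Dunly–Tarn–Jorvik–Linby = 37 km.

37 km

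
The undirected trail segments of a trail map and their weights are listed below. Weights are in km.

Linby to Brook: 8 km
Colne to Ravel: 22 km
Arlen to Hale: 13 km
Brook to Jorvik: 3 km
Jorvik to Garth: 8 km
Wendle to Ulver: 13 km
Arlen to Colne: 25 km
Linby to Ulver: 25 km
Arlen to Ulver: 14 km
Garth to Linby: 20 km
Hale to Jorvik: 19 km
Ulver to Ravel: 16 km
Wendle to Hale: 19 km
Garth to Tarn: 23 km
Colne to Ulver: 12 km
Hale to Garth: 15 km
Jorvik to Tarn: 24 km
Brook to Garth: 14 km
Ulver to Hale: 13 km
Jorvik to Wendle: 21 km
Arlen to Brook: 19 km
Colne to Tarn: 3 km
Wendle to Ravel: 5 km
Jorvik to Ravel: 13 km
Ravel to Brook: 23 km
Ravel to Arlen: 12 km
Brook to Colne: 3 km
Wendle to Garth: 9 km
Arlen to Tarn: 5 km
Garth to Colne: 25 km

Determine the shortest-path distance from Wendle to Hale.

Enumerating some paths:
Wendle → Garth → Hale: 9+15 = 24
Wendle → Hale: 19 = 19
The minimum is 19 km via Wendle → Hale.

19 km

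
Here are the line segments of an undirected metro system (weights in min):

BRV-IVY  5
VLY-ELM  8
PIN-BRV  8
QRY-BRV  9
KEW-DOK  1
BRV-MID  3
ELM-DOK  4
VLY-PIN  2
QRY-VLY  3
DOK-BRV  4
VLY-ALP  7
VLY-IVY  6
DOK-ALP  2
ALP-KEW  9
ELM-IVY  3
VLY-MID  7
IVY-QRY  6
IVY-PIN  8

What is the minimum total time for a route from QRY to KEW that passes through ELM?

Shortest QRY→ELM: QRY–IVY–ELM = 9
Best ELM to KEW: ELM–DOK–KEW costing 5
Total via ELM: 9 + 5 = 14 min.

14 min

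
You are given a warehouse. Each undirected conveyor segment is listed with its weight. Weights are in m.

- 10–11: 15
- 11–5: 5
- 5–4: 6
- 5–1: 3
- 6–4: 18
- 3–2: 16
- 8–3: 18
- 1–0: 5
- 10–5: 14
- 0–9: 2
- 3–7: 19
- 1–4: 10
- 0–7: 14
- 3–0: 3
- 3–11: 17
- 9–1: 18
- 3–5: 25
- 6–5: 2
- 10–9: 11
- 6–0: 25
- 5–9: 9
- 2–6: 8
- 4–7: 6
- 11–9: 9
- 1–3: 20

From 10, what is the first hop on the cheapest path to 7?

5

Enumerating some paths:
10 - 9 - 5 - 4 - 7: 11+9+6+6 = 32
10 - 5 - 4 - 7: 14+6+6 = 26
10 - 9 - 0 - 7: 11+2+14 = 27
10 - 11 - 5 - 4 - 7: 15+5+6+6 = 32
The minimum is 26 m via 10 - 5 - 4 - 7.
So from 10 the first move is to 5.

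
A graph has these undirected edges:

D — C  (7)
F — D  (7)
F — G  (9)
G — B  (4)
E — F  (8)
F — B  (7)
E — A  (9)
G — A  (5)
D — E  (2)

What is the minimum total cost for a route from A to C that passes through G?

28

Shortest A→G: A → G = 5
Best G to C: G → F → D → C costing 23
Total via G: 5 + 23 = 28.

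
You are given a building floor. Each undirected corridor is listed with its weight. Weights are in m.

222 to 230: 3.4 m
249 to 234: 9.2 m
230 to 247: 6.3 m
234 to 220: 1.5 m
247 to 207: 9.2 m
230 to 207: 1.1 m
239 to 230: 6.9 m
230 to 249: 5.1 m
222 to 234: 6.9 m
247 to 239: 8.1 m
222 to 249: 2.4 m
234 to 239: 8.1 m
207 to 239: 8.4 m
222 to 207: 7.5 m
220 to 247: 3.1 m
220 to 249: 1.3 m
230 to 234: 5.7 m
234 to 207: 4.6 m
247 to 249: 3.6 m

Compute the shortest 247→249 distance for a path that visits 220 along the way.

Shortest 247→220: 247–220 = 3.1
Shortest 220→249: 220–249 = 1.3
Total via 220: 3.1 + 1.3 = 4.4 m.

4.4 m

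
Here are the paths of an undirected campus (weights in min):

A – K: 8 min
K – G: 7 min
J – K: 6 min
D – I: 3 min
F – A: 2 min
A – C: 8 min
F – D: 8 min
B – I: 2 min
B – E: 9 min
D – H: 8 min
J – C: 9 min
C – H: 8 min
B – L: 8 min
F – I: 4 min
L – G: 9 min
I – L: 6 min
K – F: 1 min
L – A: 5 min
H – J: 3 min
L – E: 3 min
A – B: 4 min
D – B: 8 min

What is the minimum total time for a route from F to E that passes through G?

20 min

Best F to G: F–K–G costing 8
Best G to E: G–L–E costing 12
Total via G: 8 + 12 = 20 min.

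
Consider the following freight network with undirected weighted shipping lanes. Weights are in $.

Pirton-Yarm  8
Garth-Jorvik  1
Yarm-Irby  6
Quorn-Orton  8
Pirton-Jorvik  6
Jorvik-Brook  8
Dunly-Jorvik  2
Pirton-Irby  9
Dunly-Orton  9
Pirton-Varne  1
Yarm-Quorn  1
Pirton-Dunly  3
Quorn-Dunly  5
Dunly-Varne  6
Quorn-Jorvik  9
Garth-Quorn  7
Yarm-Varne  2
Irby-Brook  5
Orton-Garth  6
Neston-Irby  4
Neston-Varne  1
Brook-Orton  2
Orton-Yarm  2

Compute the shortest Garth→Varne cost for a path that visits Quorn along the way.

Best Garth to Quorn: Garth–Quorn costing 7
Shortest Quorn→Varne: Quorn–Yarm–Varne = 3
Total via Quorn: 7 + 3 = $10.

$10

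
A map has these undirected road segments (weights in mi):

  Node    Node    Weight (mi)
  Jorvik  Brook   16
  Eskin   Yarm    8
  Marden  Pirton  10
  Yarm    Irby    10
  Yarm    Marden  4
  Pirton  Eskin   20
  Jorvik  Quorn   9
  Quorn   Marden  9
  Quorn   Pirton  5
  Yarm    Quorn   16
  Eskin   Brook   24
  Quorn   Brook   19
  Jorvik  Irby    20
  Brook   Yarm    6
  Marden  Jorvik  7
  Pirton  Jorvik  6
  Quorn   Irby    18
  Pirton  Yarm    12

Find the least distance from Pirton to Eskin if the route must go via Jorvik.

Shortest Pirton→Jorvik: Pirton → Jorvik = 6
Shortest Jorvik→Eskin: Jorvik → Marden → Yarm → Eskin = 19
Total via Jorvik: 6 + 19 = 25 mi.

25 mi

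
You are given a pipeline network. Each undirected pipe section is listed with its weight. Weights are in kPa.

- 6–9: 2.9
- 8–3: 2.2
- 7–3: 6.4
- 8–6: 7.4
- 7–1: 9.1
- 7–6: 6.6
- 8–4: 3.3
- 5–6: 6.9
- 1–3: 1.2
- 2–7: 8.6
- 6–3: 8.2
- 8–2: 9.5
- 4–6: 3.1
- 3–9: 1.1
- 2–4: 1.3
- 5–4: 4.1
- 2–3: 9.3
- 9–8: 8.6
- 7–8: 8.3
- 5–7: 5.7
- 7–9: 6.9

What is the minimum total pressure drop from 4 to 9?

6 kPa

Enumerating some paths:
4 → 6 → 9: 3.1+2.9 = 6
4 → 8 → 3 → 9: 3.3+2.2+1.1 = 6.6
4 → 2 → 3 → 9: 1.3+9.3+1.1 = 11.7
The minimum is 6 kPa via 4 → 6 → 9.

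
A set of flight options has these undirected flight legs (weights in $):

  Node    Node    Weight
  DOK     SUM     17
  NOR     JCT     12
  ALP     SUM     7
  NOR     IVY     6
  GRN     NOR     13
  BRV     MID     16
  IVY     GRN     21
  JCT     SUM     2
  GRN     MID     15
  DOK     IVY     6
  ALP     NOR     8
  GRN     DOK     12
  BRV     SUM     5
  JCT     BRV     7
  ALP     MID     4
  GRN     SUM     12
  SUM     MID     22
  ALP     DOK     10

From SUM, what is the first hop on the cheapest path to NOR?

JCT

Enumerating some paths:
SUM–JCT–NOR: 2+12 = 14
SUM–BRV–JCT–NOR: 5+7+12 = 24
SUM–ALP–NOR: 7+8 = 15
Cheapest is SUM–JCT–NOR at $14.
So from SUM the first move is to JCT.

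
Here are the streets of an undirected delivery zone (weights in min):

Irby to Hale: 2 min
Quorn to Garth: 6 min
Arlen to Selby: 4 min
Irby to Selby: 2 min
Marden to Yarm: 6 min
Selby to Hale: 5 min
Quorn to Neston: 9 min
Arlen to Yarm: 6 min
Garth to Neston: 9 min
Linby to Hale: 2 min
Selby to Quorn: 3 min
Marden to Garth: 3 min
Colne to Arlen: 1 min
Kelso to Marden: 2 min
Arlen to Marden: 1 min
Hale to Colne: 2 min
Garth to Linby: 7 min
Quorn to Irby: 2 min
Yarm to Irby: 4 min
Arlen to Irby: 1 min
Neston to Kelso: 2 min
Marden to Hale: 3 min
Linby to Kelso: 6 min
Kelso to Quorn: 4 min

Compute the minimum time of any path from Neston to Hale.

7 min

Running Dijkstra from Neston:
Neston: 0
Kelso: 2  (via Neston)
Marden: 4  (via Kelso)
Arlen: 5  (via Marden)
Irby: 6  (via Arlen)
Colne: 6  (via Arlen)
Quorn: 6  (via Kelso)
Garth: 7  (via Marden)
Hale: 7  (via Marden)
Shortest route: Neston → Kelso → Marden → Hale = 7 min.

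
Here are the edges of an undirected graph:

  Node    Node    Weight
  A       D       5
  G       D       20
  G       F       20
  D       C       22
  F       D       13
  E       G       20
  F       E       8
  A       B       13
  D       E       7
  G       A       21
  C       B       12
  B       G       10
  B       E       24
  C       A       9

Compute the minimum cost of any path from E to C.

Shortest distances from E:
E: 0
D: 7  (via E)
F: 8  (via E)
A: 12  (via D)
G: 20  (via E)
C: 21  (via A)
Shortest route: E → D → A → C = 21.

21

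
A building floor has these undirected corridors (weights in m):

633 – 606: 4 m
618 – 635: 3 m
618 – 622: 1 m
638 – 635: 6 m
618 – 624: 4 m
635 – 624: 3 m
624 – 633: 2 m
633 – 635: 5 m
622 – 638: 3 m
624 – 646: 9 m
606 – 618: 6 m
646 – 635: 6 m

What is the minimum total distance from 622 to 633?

7 m

Shortest distances from 622:
622: 0
618: 1  (via 622)
638: 3  (via 622)
635: 4  (via 618)
624: 5  (via 618)
633: 7  (via 624)
Shortest route: 622–618–624–633 = 7 m.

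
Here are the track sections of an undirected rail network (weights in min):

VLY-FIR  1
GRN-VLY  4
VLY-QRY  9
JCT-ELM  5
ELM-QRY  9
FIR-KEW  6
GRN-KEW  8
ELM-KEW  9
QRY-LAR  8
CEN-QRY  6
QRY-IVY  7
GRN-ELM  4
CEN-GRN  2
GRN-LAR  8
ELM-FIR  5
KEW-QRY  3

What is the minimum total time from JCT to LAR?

17 min

Candidate routes:
JCT - ELM - KEW - QRY - LAR: 5+9+3+8 = 25
JCT - ELM - FIR - VLY - GRN - LAR: 5+5+1+4+8 = 23
JCT - ELM - GRN - LAR: 5+4+8 = 17
JCT - ELM - QRY - LAR: 5+9+8 = 22
Cheapest is JCT - ELM - GRN - LAR at 17 min.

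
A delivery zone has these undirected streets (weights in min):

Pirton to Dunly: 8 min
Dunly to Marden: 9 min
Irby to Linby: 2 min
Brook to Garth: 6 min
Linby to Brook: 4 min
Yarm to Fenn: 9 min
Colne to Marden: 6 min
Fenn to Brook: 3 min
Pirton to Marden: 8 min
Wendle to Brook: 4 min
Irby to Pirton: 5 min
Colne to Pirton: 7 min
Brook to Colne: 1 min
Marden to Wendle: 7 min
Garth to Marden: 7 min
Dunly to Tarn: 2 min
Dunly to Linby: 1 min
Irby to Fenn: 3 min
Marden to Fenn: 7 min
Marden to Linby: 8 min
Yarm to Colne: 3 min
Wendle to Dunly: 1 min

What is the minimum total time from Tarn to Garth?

13 min

Running Dijkstra from Tarn:
Tarn: 0
Dunly: 2  (via Tarn)
Wendle: 3  (via Dunly)
Linby: 3  (via Dunly)
Irby: 5  (via Linby)
Brook: 7  (via Wendle)
Colne: 8  (via Brook)
Fenn: 8  (via Irby)
Marden: 10  (via Wendle)
Pirton: 10  (via Dunly)
Yarm: 11  (via Colne)
Garth: 13  (via Brook)
Shortest route: Tarn–Dunly–Wendle–Brook–Garth = 13 min.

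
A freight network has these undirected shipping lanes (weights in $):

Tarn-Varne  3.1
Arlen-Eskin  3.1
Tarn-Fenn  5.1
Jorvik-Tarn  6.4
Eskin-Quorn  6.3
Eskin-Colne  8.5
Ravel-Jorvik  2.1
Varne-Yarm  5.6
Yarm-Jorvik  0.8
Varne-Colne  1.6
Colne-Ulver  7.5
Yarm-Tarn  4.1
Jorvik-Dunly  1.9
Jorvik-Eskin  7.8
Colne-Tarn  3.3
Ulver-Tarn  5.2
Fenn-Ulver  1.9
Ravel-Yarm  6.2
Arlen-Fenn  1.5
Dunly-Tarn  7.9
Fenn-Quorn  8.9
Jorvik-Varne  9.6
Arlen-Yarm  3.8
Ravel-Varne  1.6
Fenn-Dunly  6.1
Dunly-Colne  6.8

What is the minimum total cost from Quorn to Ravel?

Shortest distances from Quorn:
Quorn: 0
Eskin: 6.3  (via Quorn)
Fenn: 8.9  (via Quorn)
Arlen: 9.4  (via Eskin)
Ulver: 10.8  (via Fenn)
Yarm: 13.2  (via Arlen)
Jorvik: 14  (via Yarm)
Tarn: 14  (via Fenn)
Colne: 14.8  (via Eskin)
Dunly: 15  (via Fenn)
Ravel: 16.1  (via Jorvik)
Shortest route: Quorn → Eskin → Arlen → Yarm → Jorvik → Ravel = $16.1.

$16.1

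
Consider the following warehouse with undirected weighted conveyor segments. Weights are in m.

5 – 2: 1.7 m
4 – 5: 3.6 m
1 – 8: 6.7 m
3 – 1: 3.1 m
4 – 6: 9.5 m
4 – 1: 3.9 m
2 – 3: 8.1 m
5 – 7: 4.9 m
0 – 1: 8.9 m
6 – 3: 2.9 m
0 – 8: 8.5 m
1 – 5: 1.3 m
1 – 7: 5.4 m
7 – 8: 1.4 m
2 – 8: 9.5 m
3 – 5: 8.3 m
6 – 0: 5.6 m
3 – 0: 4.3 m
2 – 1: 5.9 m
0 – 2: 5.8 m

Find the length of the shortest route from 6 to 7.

Enumerating some paths:
6 - 3 - 1 - 8 - 7: 2.9+3.1+6.7+1.4 = 14.1
6 - 3 - 1 - 7: 2.9+3.1+5.4 = 11.4
6 - 3 - 1 - 5 - 7: 2.9+3.1+1.3+4.9 = 12.2
6 - 0 - 8 - 7: 5.6+8.5+1.4 = 15.5
The minimum is 11.4 m via 6 - 3 - 1 - 7.

11.4 m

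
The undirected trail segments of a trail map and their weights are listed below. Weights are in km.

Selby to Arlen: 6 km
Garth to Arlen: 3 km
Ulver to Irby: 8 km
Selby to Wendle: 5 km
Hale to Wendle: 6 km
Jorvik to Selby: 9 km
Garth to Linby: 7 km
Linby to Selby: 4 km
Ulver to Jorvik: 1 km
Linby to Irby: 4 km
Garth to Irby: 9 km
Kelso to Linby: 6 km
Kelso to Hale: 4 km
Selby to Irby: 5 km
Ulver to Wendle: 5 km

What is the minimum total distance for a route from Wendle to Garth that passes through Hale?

23 km

Shortest Wendle→Hale: Wendle → Hale = 6
Best Hale to Garth: Hale → Kelso → Linby → Garth costing 17
Total via Hale: 6 + 17 = 23 km.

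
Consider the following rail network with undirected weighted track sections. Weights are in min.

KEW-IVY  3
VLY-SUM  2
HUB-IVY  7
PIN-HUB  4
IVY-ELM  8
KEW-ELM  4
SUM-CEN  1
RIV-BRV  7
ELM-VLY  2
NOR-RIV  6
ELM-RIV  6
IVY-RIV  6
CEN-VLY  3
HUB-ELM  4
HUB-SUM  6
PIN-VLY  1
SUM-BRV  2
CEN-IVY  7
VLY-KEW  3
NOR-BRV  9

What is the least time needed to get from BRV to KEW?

Running Dijkstra from BRV:
BRV: 0
SUM: 2  (via BRV)
CEN: 3  (via SUM)
VLY: 4  (via SUM)
PIN: 5  (via VLY)
ELM: 6  (via VLY)
RIV: 7  (via BRV)
KEW: 7  (via VLY)
Shortest route: BRV → SUM → VLY → KEW = 7 min.

7 min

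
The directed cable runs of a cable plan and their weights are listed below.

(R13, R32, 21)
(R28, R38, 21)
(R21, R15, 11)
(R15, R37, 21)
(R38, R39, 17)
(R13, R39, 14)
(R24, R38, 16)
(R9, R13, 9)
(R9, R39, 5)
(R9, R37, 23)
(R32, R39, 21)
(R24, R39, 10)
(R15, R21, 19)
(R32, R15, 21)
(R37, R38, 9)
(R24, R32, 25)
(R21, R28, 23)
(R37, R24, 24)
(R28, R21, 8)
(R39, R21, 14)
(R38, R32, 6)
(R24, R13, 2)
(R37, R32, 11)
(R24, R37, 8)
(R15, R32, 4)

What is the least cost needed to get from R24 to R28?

Compare a few routes:
R24 → R13 → R39 → R21 → R28: 2+14+14+23 = 53
R24 → R38 → R39 → R21 → R28: 16+17+14+23 = 70
R24 → R39 → R21 → R28: 10+14+23 = 47
Cheapest is R24 → R39 → R21 → R28 at 47.

47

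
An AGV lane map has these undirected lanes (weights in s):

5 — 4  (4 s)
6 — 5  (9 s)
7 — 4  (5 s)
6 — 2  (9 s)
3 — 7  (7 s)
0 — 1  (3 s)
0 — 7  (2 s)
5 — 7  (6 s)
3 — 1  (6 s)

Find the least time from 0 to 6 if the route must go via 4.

20 s

Best 0 to 4: 0–7–4 costing 7
Shortest 4→6: 4–5–6 = 13
Total via 4: 7 + 13 = 20 s.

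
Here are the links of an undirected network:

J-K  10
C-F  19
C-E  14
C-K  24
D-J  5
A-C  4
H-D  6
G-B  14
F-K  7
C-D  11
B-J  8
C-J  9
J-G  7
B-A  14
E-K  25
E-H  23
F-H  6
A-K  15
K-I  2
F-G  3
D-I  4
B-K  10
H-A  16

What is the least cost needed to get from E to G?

Candidate routes:
E–C–J–G: 14+9+7 = 30
E–H–F–G: 23+6+3 = 32
The minimum is 30 via E–C–J–G.

30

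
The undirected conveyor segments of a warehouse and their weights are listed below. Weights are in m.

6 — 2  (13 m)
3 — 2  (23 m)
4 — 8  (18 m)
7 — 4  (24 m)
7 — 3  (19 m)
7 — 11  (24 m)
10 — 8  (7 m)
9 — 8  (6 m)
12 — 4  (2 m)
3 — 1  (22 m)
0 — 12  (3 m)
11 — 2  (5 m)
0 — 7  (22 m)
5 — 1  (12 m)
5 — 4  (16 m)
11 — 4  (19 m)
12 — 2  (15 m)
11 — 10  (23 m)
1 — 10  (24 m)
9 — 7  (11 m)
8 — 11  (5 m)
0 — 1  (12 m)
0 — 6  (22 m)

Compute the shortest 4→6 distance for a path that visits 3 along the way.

Best 4 to 3: 4–12–0–1–3 costing 39
Shortest 3→6: 3–2–6 = 36
Total via 3: 39 + 36 = 75 m.

75 m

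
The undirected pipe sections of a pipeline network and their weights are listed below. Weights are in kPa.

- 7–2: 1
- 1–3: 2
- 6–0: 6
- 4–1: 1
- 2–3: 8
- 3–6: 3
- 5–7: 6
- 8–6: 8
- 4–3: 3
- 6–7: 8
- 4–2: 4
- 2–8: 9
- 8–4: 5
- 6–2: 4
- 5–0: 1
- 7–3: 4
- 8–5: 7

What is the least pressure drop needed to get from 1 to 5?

12 kPa

Candidate routes:
1 → 4 → 8 → 5: 1+5+7 = 13
1 → 3 → 7 → 5: 2+4+6 = 12
1 → 4 → 3 → 6 → 0 → 5: 1+3+3+6+1 = 14
The minimum is 12 kPa via 1 → 3 → 7 → 5.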